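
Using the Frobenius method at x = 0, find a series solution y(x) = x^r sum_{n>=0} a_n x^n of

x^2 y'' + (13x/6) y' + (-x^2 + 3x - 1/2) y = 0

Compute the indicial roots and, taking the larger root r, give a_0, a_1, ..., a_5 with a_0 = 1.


Write in Frobenius form y'' + (p(x)/x) y' + (q(x)/x^2) y = 0:
  p(x) = 13/6,  q(x) = -x^2 + 3x - 1/2.
Indicial equation: r(r-1) + (13/6) r + (-1/2) = 0 -> roots r_1 = 1/3, r_2 = -3/2.
Take r = r_1 = 1/3. Let y(x) = x^r sum_{n>=0} a_n x^n with a_0 = 1.
Substitute y = x^r sum a_n x^n and match x^{r+n}. The recurrence is
  D(n) a_n + 3 a_{n-1} - 1 a_{n-2} = 0,  where D(n) = (r+n)(r+n-1) + (13/6)(r+n) + (-1/2).
  a_n = [-3 a_{n-1} + 1 a_{n-2}] / D(n).
Since the indicial polynomial factors as (r - r_1)(r - r_2), D(n) = (r_1 + n - r_1)(r_1 + n - r_2) = n(n + 11/6).
Evaluating step by step (a_0 = 1):
  n = 1: D(1) = 1(1 + 11/6) = 17/6; numerator = -3(1) = -3; a_1 = (-3)/(17/6) = -18/17
  n = 2: D(2) = 2(2 + 11/6) = 23/3; numerator = -3(-18/17) + 1(1) = 71/17; a_2 = (71/17)/(23/3) = 213/391
  n = 3: D(3) = 3(3 + 11/6) = 29/2; numerator = -3(213/391) + 1(-18/17) = -1053/391; a_3 = (-1053/391)/(29/2) = -2106/11339
  n = 4: D(4) = 4(4 + 11/6) = 70/3; numerator = -3(-2106/11339) + 1(213/391) = 735/667; a_4 = (735/667)/(70/3) = 63/1334
  n = 5: D(5) = 5(5 + 11/6) = 205/6; numerator = -3(63/1334) + 1(-2106/11339) = -7425/22678; a_5 = (-7425/22678)/(205/6) = -4455/464899

r = 1/3; a_0 = 1; a_1 = -18/17; a_2 = 213/391; a_3 = -2106/11339; a_4 = 63/1334; a_5 = -4455/464899


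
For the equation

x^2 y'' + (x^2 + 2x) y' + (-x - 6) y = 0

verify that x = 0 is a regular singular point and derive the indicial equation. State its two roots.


Divide by x^2 to reach normal form y'' + P_1(x) y' + P_2(x) y = 0 with P_1(x) = 1 + 2/x and P_2(x) = -1/x - 6/x^2.
x = 0 is a singular point because the y'-coefficient 1 + 2/x has a pole at x = 0 and the y-coefficient -1/x - 6/x^2 has a pole at x = 0.
It is a regular singular point because x P_1(x) = p(x) = x + 2 and x^2 P_2(x) = q(x) = -x - 6 are polynomials, hence analytic at x = 0.
p(0) = 2,  q(0) = -6.
Indicial equation: r(r-1) + p(0) r + q(0) = 0, i.e. r^2 + (p(0) - 1) r + q(0) = 0, i.e. r^2 + 1 r - 6 = 0.
Discriminant: (1)^2 - 4(-6) = 25, so r = (-1 ± 5)/2.
Solving: r_1 = 2, r_2 = -3.

indicial: r^2 + 1 r - 6 = 0; roots r_1 = 2, r_2 = -3


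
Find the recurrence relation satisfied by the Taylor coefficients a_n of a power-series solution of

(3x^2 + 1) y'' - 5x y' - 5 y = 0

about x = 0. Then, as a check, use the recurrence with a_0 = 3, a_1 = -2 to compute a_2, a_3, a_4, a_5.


Substitute y = sum_n a_n x^n.
(1 + 3 x^2) y'' contributes (n+2)(n+1) a_{n+2} + 3 n(n-1) a_n at x^n.
-5 x y'(x) contributes -5 n a_n at x^n.
-5 y(x) contributes -5 a_n at x^n.
Matching x^n: (n+2)(n+1) a_{n+2} + (3 n(n-1) - 5 n - 5) a_n = 0.
Thus a_{n+2} = (-3 n(n-1) + 5 n + 5) / ((n+1)(n+2)) * a_n.

Check with a_0 = 3, a_1 = -2 (apply the recurrence for n = 0, 1, 2, 3): a_0 = 3, a_1 = -2, a_2 = 15/2, a_3 = -10/3, a_4 = 45/8, a_5 = -1/3.

a_(n+2) = (-3 n(n-1) + 5 n + 5) / ((n+1)(n+2)) * a_n; check: a_0 = 3, a_1 = -2, a_2 = 15/2, a_3 = -10/3, a_4 = 45/8, a_5 = -1/3


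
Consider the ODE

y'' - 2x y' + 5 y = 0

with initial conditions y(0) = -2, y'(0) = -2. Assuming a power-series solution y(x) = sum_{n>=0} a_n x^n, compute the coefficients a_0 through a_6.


Ansatz: y(x) = sum_{n>=0} a_n x^n, so y'(x) = sum_{n>=1} n a_n x^(n-1) and y''(x) = sum_{n>=2} n(n-1) a_n x^(n-2).
Substitute into P(x) y'' + Q(x) y' + R(x) y = 0 with P(x) = 1, Q(x) = -2x, R(x) = 5, and match powers of x.
Initial conditions: a_0 = -2, a_1 = -2.
Setting the coefficient of each power of x to zero and solving order by order (substituting the coefficients already found):
  x^0: 2 a_2 + 5 a_0 = 0  ->  2 a_2 = -5 a_0 = 10  ->  a_2 = 5
  x^1: 6 a_3 + 3 a_1 = 0  ->  6 a_3 = -3 a_1 = 6  ->  a_3 = 1
  x^2: 12 a_4 + a_2 = 0  ->  12 a_4 = -a_2 = -5  ->  a_4 = -5/12
  x^3: 20 a_5 - a_3 = 0  ->  20 a_5 = a_3 = 1  ->  a_5 = 1/20
  x^4: 30 a_6 - 3 a_4 = 0  ->  30 a_6 = 3 a_4 = -5/4  ->  a_6 = -1/24
Truncated series: y(x) = -2 - 2 x + 5 x^2 + x^3 - (5/12) x^4 + (1/20) x^5 - (1/24) x^6 + O(x^7).

a_0 = -2; a_1 = -2; a_2 = 5; a_3 = 1; a_4 = -5/12; a_5 = 1/20; a_6 = -1/24


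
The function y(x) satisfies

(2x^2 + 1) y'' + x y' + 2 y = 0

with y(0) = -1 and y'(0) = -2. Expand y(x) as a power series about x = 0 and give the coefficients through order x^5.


Ansatz: y(x) = sum_{n>=0} a_n x^n, so y'(x) = sum_{n>=1} n a_n x^(n-1) and y''(x) = sum_{n>=2} n(n-1) a_n x^(n-2).
Substitute into P(x) y'' + Q(x) y' + R(x) y = 0 with P(x) = 2x^2 + 1, Q(x) = x, R(x) = 2, and match powers of x.
Initial conditions: a_0 = -1, a_1 = -2.
Setting the coefficient of each power of x to zero and solving order by order (substituting the coefficients already found):
  x^0: 2 a_2 + 2 a_0 = 0  ->  2 a_2 = -2 a_0 = 2  ->  a_2 = 1
  x^1: 6 a_3 + 3 a_1 = 0  ->  6 a_3 = -3 a_1 = 6  ->  a_3 = 1
  x^2: 12 a_4 + 8 a_2 = 0  ->  12 a_4 = -8 a_2 = -8  ->  a_4 = -2/3
  x^3: 20 a_5 + 17 a_3 = 0  ->  20 a_5 = -17 a_3 = -17  ->  a_5 = -17/20
Truncated series: y(x) = -1 - 2 x + x^2 + x^3 - (2/3) x^4 - (17/20) x^5 + O(x^6).

a_0 = -1; a_1 = -2; a_2 = 1; a_3 = 1; a_4 = -2/3; a_5 = -17/20


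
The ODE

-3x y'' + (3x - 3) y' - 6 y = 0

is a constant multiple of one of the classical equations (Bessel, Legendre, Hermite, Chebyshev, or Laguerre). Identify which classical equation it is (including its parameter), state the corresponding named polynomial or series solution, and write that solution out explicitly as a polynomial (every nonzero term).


All three coefficients share the factor -3; dividing through by -3 gives  x y'' + (1 - x) y' + 2 y = 0.
This matches the Laguerre equation x y'' + (1 - x) y' + n y = 0 with n = 2; the polynomial solution is L_2(x).
With y = sum_k a_k x^k, matching x^k gives (k+1)k a_{k+1} + (k+1) a_{k+1} - k a_k + n a_k = 0, i.e. (k+1)^2 a_{k+1} = (k - n) a_k = (k - 2) a_k. The right side vanishes at k = 2, so the series terminates at degree 2.
Standard normalization L_n(0) = 1 gives a_0 = 1. Work upward with a_{k+1} = (k - 2) a_k / (k+1)^2:
  a_1 = (0 - 2)(1) / 1^2 = -2/1 = -2
  a_2 = (1 - 2)(-2) / 2^2 = 2/4 = 1/2
Hence L_2(x) = x^2/2 - 2 x + 1.

L_2(x); series = x^2/2 - 2 x + 1


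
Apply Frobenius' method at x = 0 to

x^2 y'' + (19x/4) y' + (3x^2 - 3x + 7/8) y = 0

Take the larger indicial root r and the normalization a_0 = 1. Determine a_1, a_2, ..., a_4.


Write in Frobenius form y'' + (p(x)/x) y' + (q(x)/x^2) y = 0:
  p(x) = 19/4,  q(x) = 3x^2 - 3x + 7/8.
Indicial equation: r(r-1) + (19/4) r + (7/8) = 0 -> roots r_1 = -1/4, r_2 = -7/2.
Take r = r_1 = -1/4. Let y(x) = x^r sum_{n>=0} a_n x^n with a_0 = 1.
Substitute y = x^r sum a_n x^n and match x^{r+n}. The recurrence is
  D(n) a_n - 3 a_{n-1} + 3 a_{n-2} = 0,  where D(n) = (r+n)(r+n-1) + (19/4)(r+n) + (7/8).
  a_n = [3 a_{n-1} - 3 a_{n-2}] / D(n).
Since the indicial polynomial factors as (r - r_1)(r - r_2), D(n) = (r_1 + n - r_1)(r_1 + n - r_2) = n(n + 13/4).
Evaluating step by step (a_0 = 1):
  n = 1: D(1) = 1(1 + 13/4) = 17/4; numerator = 3(1) = 3; a_1 = (3)/(17/4) = 12/17
  n = 2: D(2) = 2(2 + 13/4) = 21/2; numerator = 3(12/17) - 3(1) = -15/17; a_2 = (-15/17)/(21/2) = -10/119
  n = 3: D(3) = 3(3 + 13/4) = 75/4; numerator = 3(-10/119) - 3(12/17) = -282/119; a_3 = (-282/119)/(75/4) = -376/2975
  n = 4: D(4) = 4(4 + 13/4) = 29; numerator = 3(-376/2975) - 3(-10/119) = -54/425; a_4 = (-54/425)/(29) = -54/12325

r = -1/4; a_0 = 1; a_1 = 12/17; a_2 = -10/119; a_3 = -376/2975; a_4 = -54/12325


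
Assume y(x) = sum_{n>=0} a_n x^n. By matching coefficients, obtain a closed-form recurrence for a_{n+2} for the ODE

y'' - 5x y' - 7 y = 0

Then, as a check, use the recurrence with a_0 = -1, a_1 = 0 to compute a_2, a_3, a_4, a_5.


Substitute y = sum_n a_n x^n.
y''(x) has coefficient (n+2)(n+1) a_{n+2} at x^n;
-5 x y'(x) has coefficient -5 n a_n at x^n (shift);
-7 y(x) has coefficient -7 a_n at x^n.
Matching x^n: (n+2)(n+1) a_{n+2} + (-5n - 7) a_n = 0.
Thus a_{n+2} = (5n + 7) / ((n+1)(n+2)) * a_n.

Check with a_0 = -1, a_1 = 0 (apply the recurrence for n = 0, 1, 2, 3): a_0 = -1, a_1 = 0, a_2 = -7/2, a_3 = 0, a_4 = -119/24, a_5 = 0.

a_(n+2) = (5n + 7) / ((n+1)(n+2)) * a_n; check: a_0 = -1, a_1 = 0, a_2 = -7/2, a_3 = 0, a_4 = -119/24, a_5 = 0


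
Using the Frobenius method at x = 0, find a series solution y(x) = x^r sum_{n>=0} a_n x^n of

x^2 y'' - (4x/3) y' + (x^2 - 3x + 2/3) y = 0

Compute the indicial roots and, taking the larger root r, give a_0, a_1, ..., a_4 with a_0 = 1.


Write in Frobenius form y'' + (p(x)/x) y' + (q(x)/x^2) y = 0:
  p(x) = -4/3,  q(x) = x^2 - 3x + 2/3.
Indicial equation: r(r-1) + (-4/3) r + (2/3) = 0 -> roots r_1 = 2, r_2 = 1/3.
Take r = r_1 = 2. Let y(x) = x^r sum_{n>=0} a_n x^n with a_0 = 1.
Substitute y = x^r sum a_n x^n and match x^{r+n}. The recurrence is
  D(n) a_n - 3 a_{n-1} + 1 a_{n-2} = 0,  where D(n) = (r+n)(r+n-1) + (-4/3)(r+n) + (2/3).
  a_n = [3 a_{n-1} - 1 a_{n-2}] / D(n).
Since the indicial polynomial factors as (r - r_1)(r - r_2), D(n) = (r_1 + n - r_1)(r_1 + n - r_2) = n(n + 5/3).
Evaluating step by step (a_0 = 1):
  n = 1: D(1) = 1(1 + 5/3) = 8/3; numerator = 3(1) = 3; a_1 = (3)/(8/3) = 9/8
  n = 2: D(2) = 2(2 + 5/3) = 22/3; numerator = 3(9/8) - 1(1) = 19/8; a_2 = (19/8)/(22/3) = 57/176
  n = 3: D(3) = 3(3 + 5/3) = 14; numerator = 3(57/176) - 1(9/8) = -27/176; a_3 = (-27/176)/(14) = -27/2464
  n = 4: D(4) = 4(4 + 5/3) = 68/3; numerator = 3(-27/2464) - 1(57/176) = -879/2464; a_4 = (-879/2464)/(68/3) = -2637/167552

r = 2; a_0 = 1; a_1 = 9/8; a_2 = 57/176; a_3 = -27/2464; a_4 = -2637/167552


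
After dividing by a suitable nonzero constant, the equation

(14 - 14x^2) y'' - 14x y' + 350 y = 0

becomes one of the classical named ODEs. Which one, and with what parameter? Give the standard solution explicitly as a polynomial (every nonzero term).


All three coefficients share the factor 14; dividing through by 14 gives  (1 - x^2) y'' - x y' + 25 y = 0.
This matches the Chebyshev equation (1 - x^2) y'' - x y' + n^2 y = 0 (note the -x y' term, not -2x y') with n^2 = 25, so n = 5; the polynomial solution is T_5(x).
With y = sum_k a_k x^k, matching x^k gives (k+2)(k+1) a_{k+2} = (k^2 - n^2) a_k = (k - 5)(k + 5) a_k. The right side vanishes at k = 5, so the series with the parity of 5 terminates at degree 5.
Standard normalization: leading coefficient of T_n is 2^(n-1), so a_5 = 2^4 = 16. Work downward with a_k = (k+1)(k+2) a_{k+2} / ((k - 5)(k + 5)):
  a_3 = (4)(5)(16) / ((3 - 5)(3 + 5)) = 320/(-16) = -20
  a_1 = (2)(3)(-20) / ((1 - 5)(1 + 5)) = -120/(-24) = 5
Hence T_5(x) = 16 x^5 - 20 x^3 + 5 x.

T_5(x); series = 16 x^5 - 20 x^3 + 5 x


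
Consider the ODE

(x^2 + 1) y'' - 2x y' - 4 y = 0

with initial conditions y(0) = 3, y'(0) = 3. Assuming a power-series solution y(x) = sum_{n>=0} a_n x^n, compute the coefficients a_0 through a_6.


Ansatz: y(x) = sum_{n>=0} a_n x^n, so y'(x) = sum_{n>=1} n a_n x^(n-1) and y''(x) = sum_{n>=2} n(n-1) a_n x^(n-2).
Substitute into P(x) y'' + Q(x) y' + R(x) y = 0 with P(x) = x^2 + 1, Q(x) = -2x, R(x) = -4, and match powers of x.
Initial conditions: a_0 = 3, a_1 = 3.
Setting the coefficient of each power of x to zero and solving order by order (substituting the coefficients already found):
  x^0: 2 a_2 - 4 a_0 = 0  ->  2 a_2 = 4 a_0 = 12  ->  a_2 = 6
  x^1: 6 a_3 - 6 a_1 = 0  ->  6 a_3 = 6 a_1 = 18  ->  a_3 = 3
  x^2: 12 a_4 - 6 a_2 = 0  ->  12 a_4 = 6 a_2 = 36  ->  a_4 = 3
  x^3: 20 a_5 - 4 a_3 = 0  ->  20 a_5 = 4 a_3 = 12  ->  a_5 = 3/5
  x^4: 30 a_6 = 0  ->  a_6 = 0
Truncated series: y(x) = 3 + 3 x + 6 x^2 + 3 x^3 + 3 x^4 + (3/5) x^5 + O(x^7).

a_0 = 3; a_1 = 3; a_2 = 6; a_3 = 3; a_4 = 3; a_5 = 3/5; a_6 = 0


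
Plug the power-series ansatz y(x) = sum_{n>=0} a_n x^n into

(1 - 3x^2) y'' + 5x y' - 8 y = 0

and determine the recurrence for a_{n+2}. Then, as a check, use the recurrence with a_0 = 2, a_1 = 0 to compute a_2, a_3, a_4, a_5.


Substitute y = sum_n a_n x^n.
(1 - 3 x^2) y'' contributes (n+2)(n+1) a_{n+2} - 3 n(n-1) a_n at x^n.
5 x y'(x) contributes 5 n a_n at x^n.
-8 y(x) contributes -8 a_n at x^n.
Matching x^n: (n+2)(n+1) a_{n+2} + (-3 n(n-1) + 5 n - 8) a_n = 0.
Thus a_{n+2} = (3 n(n-1) - 5 n + 8) / ((n+1)(n+2)) * a_n.

Check with a_0 = 2, a_1 = 0 (apply the recurrence for n = 0, 1, 2, 3): a_0 = 2, a_1 = 0, a_2 = 8, a_3 = 0, a_4 = 8/3, a_5 = 0.

a_(n+2) = (3 n(n-1) - 5 n + 8) / ((n+1)(n+2)) * a_n; check: a_0 = 2, a_1 = 0, a_2 = 8, a_3 = 0, a_4 = 8/3, a_5 = 0


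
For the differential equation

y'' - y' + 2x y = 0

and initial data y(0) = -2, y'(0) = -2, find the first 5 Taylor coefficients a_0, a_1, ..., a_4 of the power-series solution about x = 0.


Ansatz: y(x) = sum_{n>=0} a_n x^n, so y'(x) = sum_{n>=1} n a_n x^(n-1) and y''(x) = sum_{n>=2} n(n-1) a_n x^(n-2).
Substitute into P(x) y'' + Q(x) y' + R(x) y = 0 with P(x) = 1, Q(x) = -1, R(x) = 2x, and match powers of x.
Initial conditions: a_0 = -2, a_1 = -2.
Setting the coefficient of each power of x to zero and solving order by order (substituting the coefficients already found):
  x^0: 2 a_2 - a_1 = 0  ->  2 a_2 = a_1 = -2  ->  a_2 = -1
  x^1: 6 a_3 - 2 a_2 + 2 a_0 = 0  ->  6 a_3 = 2 a_2 - 2 a_0 = 2  ->  a_3 = 1/3
  x^2: 12 a_4 - 3 a_3 + 2 a_1 = 0  ->  12 a_4 = 3 a_3 - 2 a_1 = 5  ->  a_4 = 5/12
Truncated series: y(x) = -2 - 2 x - x^2 + (1/3) x^3 + (5/12) x^4 + O(x^5).

a_0 = -2; a_1 = -2; a_2 = -1; a_3 = 1/3; a_4 = 5/12


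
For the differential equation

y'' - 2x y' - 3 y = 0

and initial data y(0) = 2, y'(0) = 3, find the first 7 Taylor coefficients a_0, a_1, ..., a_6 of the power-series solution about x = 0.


Ansatz: y(x) = sum_{n>=0} a_n x^n, so y'(x) = sum_{n>=1} n a_n x^(n-1) and y''(x) = sum_{n>=2} n(n-1) a_n x^(n-2).
Substitute into P(x) y'' + Q(x) y' + R(x) y = 0 with P(x) = 1, Q(x) = -2x, R(x) = -3, and match powers of x.
Initial conditions: a_0 = 2, a_1 = 3.
Setting the coefficient of each power of x to zero and solving order by order (substituting the coefficients already found):
  x^0: 2 a_2 - 3 a_0 = 0  ->  2 a_2 = 3 a_0 = 6  ->  a_2 = 3
  x^1: 6 a_3 - 5 a_1 = 0  ->  6 a_3 = 5 a_1 = 15  ->  a_3 = 5/2
  x^2: 12 a_4 - 7 a_2 = 0  ->  12 a_4 = 7 a_2 = 21  ->  a_4 = 7/4
  x^3: 20 a_5 - 9 a_3 = 0  ->  20 a_5 = 9 a_3 = 45/2  ->  a_5 = 9/8
  x^4: 30 a_6 - 11 a_4 = 0  ->  30 a_6 = 11 a_4 = 77/4  ->  a_6 = 77/120
Truncated series: y(x) = 2 + 3 x + 3 x^2 + (5/2) x^3 + (7/4) x^4 + (9/8) x^5 + (77/120) x^6 + O(x^7).

a_0 = 2; a_1 = 3; a_2 = 3; a_3 = 5/2; a_4 = 7/4; a_5 = 9/8; a_6 = 77/120


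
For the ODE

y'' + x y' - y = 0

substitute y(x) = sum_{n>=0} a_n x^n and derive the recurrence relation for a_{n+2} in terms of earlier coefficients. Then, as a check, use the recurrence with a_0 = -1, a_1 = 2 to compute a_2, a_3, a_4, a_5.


Substitute y = sum_n a_n x^n.
y''(x) has coefficient (n+2)(n+1) a_{n+2} at x^n;
x y'(x) has coefficient n a_n at x^n (shift);
-y(x) has coefficient -1 a_n at x^n.
Matching x^n: (n+2)(n+1) a_{n+2} + (n - 1) a_n = 0.
Thus a_{n+2} = (-n + 1) / ((n+1)(n+2)) * a_n.

Check with a_0 = -1, a_1 = 2 (apply the recurrence for n = 0, 1, 2, 3): a_0 = -1, a_1 = 2, a_2 = -1/2, a_3 = 0, a_4 = 1/24, a_5 = 0.

a_(n+2) = (-n + 1) / ((n+1)(n+2)) * a_n; check: a_0 = -1, a_1 = 2, a_2 = -1/2, a_3 = 0, a_4 = 1/24, a_5 = 0


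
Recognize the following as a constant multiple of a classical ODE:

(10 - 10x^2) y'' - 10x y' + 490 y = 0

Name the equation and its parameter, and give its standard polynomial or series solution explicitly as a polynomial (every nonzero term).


All three coefficients share the factor 10; dividing through by 10 gives  (1 - x^2) y'' - x y' + 49 y = 0.
This matches the Chebyshev equation (1 - x^2) y'' - x y' + n^2 y = 0 (note the -x y' term, not -2x y') with n^2 = 49, so n = 7; the polynomial solution is T_7(x).
With y = sum_k a_k x^k, matching x^k gives (k+2)(k+1) a_{k+2} = (k^2 - n^2) a_k = (k - 7)(k + 7) a_k. The right side vanishes at k = 7, so the series with the parity of 7 terminates at degree 7.
Standard normalization: leading coefficient of T_n is 2^(n-1), so a_7 = 2^6 = 64. Work downward with a_k = (k+1)(k+2) a_{k+2} / ((k - 7)(k + 7)):
  a_5 = (6)(7)(64) / ((5 - 7)(5 + 7)) = 2688/(-24) = -112
  a_3 = (4)(5)(-112) / ((3 - 7)(3 + 7)) = -2240/(-40) = 56
  a_1 = (2)(3)(56) / ((1 - 7)(1 + 7)) = 336/(-48) = -7
Hence T_7(x) = 64 x^7 - 112 x^5 + 56 x^3 - 7 x.

T_7(x); series = 64 x^7 - 112 x^5 + 56 x^3 - 7 x


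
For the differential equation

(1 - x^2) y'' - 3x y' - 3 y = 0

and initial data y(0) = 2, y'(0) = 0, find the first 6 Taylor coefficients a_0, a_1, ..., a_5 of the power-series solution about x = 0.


Ansatz: y(x) = sum_{n>=0} a_n x^n, so y'(x) = sum_{n>=1} n a_n x^(n-1) and y''(x) = sum_{n>=2} n(n-1) a_n x^(n-2).
Substitute into P(x) y'' + Q(x) y' + R(x) y = 0 with P(x) = 1 - x^2, Q(x) = -3x, R(x) = -3, and match powers of x.
Initial conditions: a_0 = 2, a_1 = 0.
Setting the coefficient of each power of x to zero and solving order by order (substituting the coefficients already found):
  x^0: 2 a_2 - 3 a_0 = 0  ->  2 a_2 = 3 a_0 = 6  ->  a_2 = 3
  x^1: 6 a_3 - 6 a_1 = 0  ->  6 a_3 = 6 a_1 = 0  ->  a_3 = 0
  x^2: 12 a_4 - 11 a_2 = 0  ->  12 a_4 = 11 a_2 = 33  ->  a_4 = 11/4
  x^3: 20 a_5 - 18 a_3 = 0  ->  20 a_5 = 18 a_3 = 0  ->  a_5 = 0
Truncated series: y(x) = 2 + 3 x^2 + (11/4) x^4 + O(x^6).

a_0 = 2; a_1 = 0; a_2 = 3; a_3 = 0; a_4 = 11/4; a_5 = 0


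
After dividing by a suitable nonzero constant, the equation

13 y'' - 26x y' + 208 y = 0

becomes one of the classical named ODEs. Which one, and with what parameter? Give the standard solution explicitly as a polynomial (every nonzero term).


All three coefficients share the factor 13; dividing through by 13 gives  y'' - 2x y' + 16 y = 0.
This matches the Hermite equation y'' - 2x y' + 2n y = 0 with 2n = 16, so n = 8; the polynomial solution is H_8(x).
With y = sum_k a_k x^k, matching x^k gives (k+2)(k+1) a_{k+2} = 2(k - n) a_k = 2(k - 8) a_k. The right side vanishes at k = 8, so the series with the parity of 8 terminates at degree 8.
Standard normalization: leading coefficient of H_n is 2^n, so a_8 = 2^8 = 256. Work downward with a_k = (k+1)(k+2) a_{k+2} / (2(k - n)):
  a_6 = (7)(8)(256) / (2(6 - 8)) = 14336/(-4) = -3584
  a_4 = (5)(6)(-3584) / (2(4 - 8)) = -107520/(-8) = 13440
  a_2 = (3)(4)(13440) / (2(2 - 8)) = 161280/(-12) = -13440
  a_0 = (1)(2)(-13440) / (2(0 - 8)) = -26880/(-16) = 1680
Hence H_8(x) = 256 x^8 - 3584 x^6 + 13440 x^4 - 13440 x^2 + 1680.

H_8(x); series = 256 x^8 - 3584 x^6 + 13440 x^4 - 13440 x^2 + 1680


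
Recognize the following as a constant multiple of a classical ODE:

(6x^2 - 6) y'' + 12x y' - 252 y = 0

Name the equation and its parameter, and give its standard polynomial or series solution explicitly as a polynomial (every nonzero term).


All three coefficients share the factor -6; dividing through by -6 gives  (1 - x^2) y'' - 2x y' + 42 y = 0.
This matches the Legendre equation (1 - x^2) y'' - 2x y' + n(n+1) y = 0 (note the -2x y' term) with n(n+1) = 42, so n = 6; the polynomial solution is P_6(x).
With y = sum_k a_k x^k, matching x^k gives (k+2)(k+1) a_{k+2} = [k(k+1) - n(n+1)] a_k = (k - 6)(k + 7) a_k. The right side vanishes at k = 6, so the series with the parity of 6 terminates at degree 6.
Standard normalization (P_n(1) = 1): leading coefficient (2n)!/(2^n (n!)^2) = 479001600/(64*518400) = 231/16, so a_6 = 231/16. Work downward with a_k = (k+1)(k+2) a_{k+2} / ((k - 6)(k + 7)):
  a_4 = (5)(6)(231/16) / ((4 - 6)(4 + 7)) = (3465/8)/(-22) = -315/16
  a_2 = (3)(4)(-315/16) / ((2 - 6)(2 + 7)) = (-945/4)/(-36) = 105/16
  a_0 = (1)(2)(105/16) / ((0 - 6)(0 + 7)) = (105/8)/(-42) = -5/16
Hence P_6(x) = 231 x^6/16 - 315 x^4/16 + 105 x^2/16 - 5/16.

P_6(x); series = 231 x^6/16 - 315 x^4/16 + 105 x^2/16 - 5/16


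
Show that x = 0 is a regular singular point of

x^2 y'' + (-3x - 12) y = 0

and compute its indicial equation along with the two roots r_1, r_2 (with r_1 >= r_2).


Divide by x^2 to reach normal form y'' + P_1(x) y' + P_2(x) y = 0 with P_1(x) = 0 and P_2(x) = -3/x - 12/x^2.
x = 0 is a singular point because the y-coefficient -3/x - 12/x^2 has a pole at x = 0.
It is a regular singular point because x P_1(x) = p(x) = 0 and x^2 P_2(x) = q(x) = -3x - 12 are polynomials, hence analytic at x = 0.
p(0) = 0,  q(0) = -12.
Indicial equation: r(r-1) + p(0) r + q(0) = 0, i.e. r^2 + (p(0) - 1) r + q(0) = 0, i.e. r^2 - 1 r - 12 = 0.
Discriminant: (-1)^2 - 4(-12) = 49, so r = (1 ± 7)/2.
Solving: r_1 = 4, r_2 = -3.

indicial: r^2 - 1 r - 12 = 0; roots r_1 = 4, r_2 = -3


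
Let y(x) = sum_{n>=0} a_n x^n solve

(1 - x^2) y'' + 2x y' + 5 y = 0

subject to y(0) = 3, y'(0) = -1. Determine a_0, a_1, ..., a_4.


Ansatz: y(x) = sum_{n>=0} a_n x^n, so y'(x) = sum_{n>=1} n a_n x^(n-1) and y''(x) = sum_{n>=2} n(n-1) a_n x^(n-2).
Substitute into P(x) y'' + Q(x) y' + R(x) y = 0 with P(x) = 1 - x^2, Q(x) = 2x, R(x) = 5, and match powers of x.
Initial conditions: a_0 = 3, a_1 = -1.
Setting the coefficient of each power of x to zero and solving order by order (substituting the coefficients already found):
  x^0: 2 a_2 + 5 a_0 = 0  ->  2 a_2 = -5 a_0 = -15  ->  a_2 = -15/2
  x^1: 6 a_3 + 7 a_1 = 0  ->  6 a_3 = -7 a_1 = 7  ->  a_3 = 7/6
  x^2: 12 a_4 + 7 a_2 = 0  ->  12 a_4 = -7 a_2 = 105/2  ->  a_4 = 35/8
Truncated series: y(x) = 3 - x - (15/2) x^2 + (7/6) x^3 + (35/8) x^4 + O(x^5).

a_0 = 3; a_1 = -1; a_2 = -15/2; a_3 = 7/6; a_4 = 35/8


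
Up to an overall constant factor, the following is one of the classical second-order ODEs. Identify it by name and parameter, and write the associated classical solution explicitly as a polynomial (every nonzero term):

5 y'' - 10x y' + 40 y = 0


All three coefficients share the factor 5; dividing through by 5 gives  y'' - 2x y' + 8 y = 0.
This matches the Hermite equation y'' - 2x y' + 2n y = 0 with 2n = 8, so n = 4; the polynomial solution is H_4(x).
With y = sum_k a_k x^k, matching x^k gives (k+2)(k+1) a_{k+2} = 2(k - n) a_k = 2(k - 4) a_k. The right side vanishes at k = 4, so the series with the parity of 4 terminates at degree 4.
Standard normalization: leading coefficient of H_n is 2^n, so a_4 = 2^4 = 16. Work downward with a_k = (k+1)(k+2) a_{k+2} / (2(k - n)):
  a_2 = (3)(4)(16) / (2(2 - 4)) = 192/(-4) = -48
  a_0 = (1)(2)(-48) / (2(0 - 4)) = -96/(-8) = 12
Hence H_4(x) = 16 x^4 - 48 x^2 + 12.

H_4(x); series = 16 x^4 - 48 x^2 + 12


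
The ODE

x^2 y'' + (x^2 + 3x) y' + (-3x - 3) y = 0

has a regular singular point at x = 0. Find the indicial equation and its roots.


Divide by x^2 to reach normal form y'' + P_1(x) y' + P_2(x) y = 0 with P_1(x) = 1 + 3/x and P_2(x) = -3/x - 3/x^2.
x = 0 is a singular point because the y'-coefficient 1 + 3/x has a pole at x = 0 and the y-coefficient -3/x - 3/x^2 has a pole at x = 0.
It is a regular singular point because x P_1(x) = p(x) = x + 3 and x^2 P_2(x) = q(x) = -3x - 3 are polynomials, hence analytic at x = 0.
p(0) = 3,  q(0) = -3.
Indicial equation: r(r-1) + p(0) r + q(0) = 0, i.e. r^2 + (p(0) - 1) r + q(0) = 0, i.e. r^2 + 2 r - 3 = 0.
Discriminant: (2)^2 - 4(-3) = 16, so r = (-2 ± 4)/2.
Solving: r_1 = 1, r_2 = -3.

indicial: r^2 + 2 r - 3 = 0; roots r_1 = 1, r_2 = -3


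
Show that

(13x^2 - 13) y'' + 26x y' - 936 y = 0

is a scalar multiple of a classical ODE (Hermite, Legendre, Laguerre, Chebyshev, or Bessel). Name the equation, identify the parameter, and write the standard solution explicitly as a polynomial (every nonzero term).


All three coefficients share the factor -13; dividing through by -13 gives  (1 - x^2) y'' - 2x y' + 72 y = 0.
This matches the Legendre equation (1 - x^2) y'' - 2x y' + n(n+1) y = 0 (note the -2x y' term) with n(n+1) = 72, so n = 8; the polynomial solution is P_8(x).
With y = sum_k a_k x^k, matching x^k gives (k+2)(k+1) a_{k+2} = [k(k+1) - n(n+1)] a_k = (k - 8)(k + 9) a_k. The right side vanishes at k = 8, so the series with the parity of 8 terminates at degree 8.
Standard normalization (P_n(1) = 1): leading coefficient (2n)!/(2^n (n!)^2) = 20922789888000/(256*1625702400) = 6435/128, so a_8 = 6435/128. Work downward with a_k = (k+1)(k+2) a_{k+2} / ((k - 8)(k + 9)):
  a_6 = (7)(8)(6435/128) / ((6 - 8)(6 + 9)) = (45045/16)/(-30) = -3003/32
  a_4 = (5)(6)(-3003/32) / ((4 - 8)(4 + 9)) = (-45045/16)/(-52) = 3465/64
  a_2 = (3)(4)(3465/64) / ((2 - 8)(2 + 9)) = (10395/16)/(-66) = -315/32
  a_0 = (1)(2)(-315/32) / ((0 - 8)(0 + 9)) = (-315/16)/(-72) = 35/128
Hence P_8(x) = 6435 x^8/128 - 3003 x^6/32 + 3465 x^4/64 - 315 x^2/32 + 35/128.

P_8(x); series = 6435 x^8/128 - 3003 x^6/32 + 3465 x^4/64 - 315 x^2/32 + 35/128


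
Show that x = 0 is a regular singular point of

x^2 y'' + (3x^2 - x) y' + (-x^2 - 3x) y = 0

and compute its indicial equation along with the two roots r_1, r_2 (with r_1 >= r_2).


Divide by x^2 to reach normal form y'' + P_1(x) y' + P_2(x) y = 0 with P_1(x) = 3 - 1/x and P_2(x) = -1 - 3/x.
x = 0 is a singular point because the y'-coefficient 3 - 1/x has a pole at x = 0 and the y-coefficient -1 - 3/x has a pole at x = 0.
It is a regular singular point because x P_1(x) = p(x) = 3x - 1 and x^2 P_2(x) = q(x) = -x^2 - 3x are polynomials, hence analytic at x = 0.
p(0) = -1,  q(0) = 0.
Indicial equation: r(r-1) + p(0) r + q(0) = 0, i.e. r^2 + (p(0) - 1) r + q(0) = 0, i.e. r^2 - 2 r = 0.
Discriminant: (-2)^2 - 4(0) = 4, so r = (2 ± 2)/2.
Solving: r_1 = 2, r_2 = 0.

indicial: r^2 - 2 r = 0; roots r_1 = 2, r_2 = 0


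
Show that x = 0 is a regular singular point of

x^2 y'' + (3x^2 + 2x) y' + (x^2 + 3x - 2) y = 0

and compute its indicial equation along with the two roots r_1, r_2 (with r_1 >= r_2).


Divide by x^2 to reach normal form y'' + P_1(x) y' + P_2(x) y = 0 with P_1(x) = 3 + 2/x and P_2(x) = 1 + 3/x - 2/x^2.
x = 0 is a singular point because the y'-coefficient 3 + 2/x has a pole at x = 0 and the y-coefficient 1 + 3/x - 2/x^2 has a pole at x = 0.
It is a regular singular point because x P_1(x) = p(x) = 3x + 2 and x^2 P_2(x) = q(x) = x^2 + 3x - 2 are polynomials, hence analytic at x = 0.
p(0) = 2,  q(0) = -2.
Indicial equation: r(r-1) + p(0) r + q(0) = 0, i.e. r^2 + (p(0) - 1) r + q(0) = 0, i.e. r^2 + 1 r - 2 = 0.
Discriminant: (1)^2 - 4(-2) = 9, so r = (-1 ± 3)/2.
Solving: r_1 = 1, r_2 = -2.

indicial: r^2 + 1 r - 2 = 0; roots r_1 = 1, r_2 = -2


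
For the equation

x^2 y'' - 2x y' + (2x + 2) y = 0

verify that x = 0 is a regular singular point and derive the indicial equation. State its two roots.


Divide by x^2 to reach normal form y'' + P_1(x) y' + P_2(x) y = 0 with P_1(x) = -2/x and P_2(x) = 2/x + 2/x^2.
x = 0 is a singular point because the y'-coefficient -2/x has a pole at x = 0 and the y-coefficient 2/x + 2/x^2 has a pole at x = 0.
It is a regular singular point because x P_1(x) = p(x) = -2 and x^2 P_2(x) = q(x) = 2x + 2 are polynomials, hence analytic at x = 0.
p(0) = -2,  q(0) = 2.
Indicial equation: r(r-1) + p(0) r + q(0) = 0, i.e. r^2 + (p(0) - 1) r + q(0) = 0, i.e. r^2 - 3 r + 2 = 0.
Discriminant: (-3)^2 - 4(2) = 1, so r = (3 ± 1)/2.
Solving: r_1 = 2, r_2 = 1.

indicial: r^2 - 3 r + 2 = 0; roots r_1 = 2, r_2 = 1


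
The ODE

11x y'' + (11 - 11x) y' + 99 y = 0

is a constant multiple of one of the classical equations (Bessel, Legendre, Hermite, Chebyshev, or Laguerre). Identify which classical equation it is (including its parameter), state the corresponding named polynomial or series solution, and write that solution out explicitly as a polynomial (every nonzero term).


All three coefficients share the factor 11; dividing through by 11 gives  x y'' + (1 - x) y' + 9 y = 0.
This matches the Laguerre equation x y'' + (1 - x) y' + n y = 0 with n = 9; the polynomial solution is L_9(x).
With y = sum_k a_k x^k, matching x^k gives (k+1)k a_{k+1} + (k+1) a_{k+1} - k a_k + n a_k = 0, i.e. (k+1)^2 a_{k+1} = (k - n) a_k = (k - 9) a_k. The right side vanishes at k = 9, so the series terminates at degree 9.
Standard normalization L_n(0) = 1 gives a_0 = 1. Work upward with a_{k+1} = (k - 9) a_k / (k+1)^2:
  a_1 = (0 - 9)(1) / 1^2 = -9/1 = -9
  a_2 = (1 - 9)(-9) / 2^2 = 72/4 = 18
  a_3 = (2 - 9)(18) / 3^2 = -126/9 = -14
  a_4 = (3 - 9)(-14) / 4^2 = 84/16 = 21/4
  a_5 = (4 - 9)(21/4) / 5^2 = (-105/4)/25 = -21/20
  a_6 = (5 - 9)(-21/20) / 6^2 = (21/5)/36 = 7/60
  a_7 = (6 - 9)(7/60) / 7^2 = (-7/20)/49 = -1/140
  a_8 = (7 - 9)(-1/140) / 8^2 = (1/70)/64 = 1/4480
  a_9 = (8 - 9)(1/4480) / 9^2 = (-1/4480)/81 = -1/362880
Hence L_9(x) = -x^9/362880 + x^8/4480 - x^7/140 + 7 x^6/60 - 21 x^5/20 + 21 x^4/4 - 14 x^3 + 18 x^2 - 9 x + 1.

L_9(x); series = -x^9/362880 + x^8/4480 - x^7/140 + 7 x^6/60 - 21 x^5/20 + 21 x^4/4 - 14 x^3 + 18 x^2 - 9 x + 1


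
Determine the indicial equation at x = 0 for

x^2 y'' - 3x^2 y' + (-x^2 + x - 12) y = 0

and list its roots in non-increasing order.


Divide by x^2 to reach normal form y'' + P_1(x) y' + P_2(x) y = 0 with P_1(x) = -3 and P_2(x) = -1 + 1/x - 12/x^2.
x = 0 is a singular point because the y-coefficient -1 + 1/x - 12/x^2 has a pole at x = 0.
It is a regular singular point because x P_1(x) = p(x) = -3x and x^2 P_2(x) = q(x) = -x^2 + x - 12 are polynomials, hence analytic at x = 0.
p(0) = 0,  q(0) = -12.
Indicial equation: r(r-1) + p(0) r + q(0) = 0, i.e. r^2 + (p(0) - 1) r + q(0) = 0, i.e. r^2 - 1 r - 12 = 0.
Discriminant: (-1)^2 - 4(-12) = 49, so r = (1 ± 7)/2.
Solving: r_1 = 4, r_2 = -3.

indicial: r^2 - 1 r - 12 = 0; roots r_1 = 4, r_2 = -3


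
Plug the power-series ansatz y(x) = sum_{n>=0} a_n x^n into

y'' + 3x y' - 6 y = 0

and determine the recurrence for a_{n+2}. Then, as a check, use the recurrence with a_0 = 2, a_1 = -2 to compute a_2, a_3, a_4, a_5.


Substitute y = sum_n a_n x^n.
y''(x) has coefficient (n+2)(n+1) a_{n+2} at x^n;
3 x y'(x) has coefficient 3 n a_n at x^n (shift);
-6 y(x) has coefficient -6 a_n at x^n.
Matching x^n: (n+2)(n+1) a_{n+2} + (3n - 6) a_n = 0.
Thus a_{n+2} = (-3n + 6) / ((n+1)(n+2)) * a_n.

Check with a_0 = 2, a_1 = -2 (apply the recurrence for n = 0, 1, 2, 3): a_0 = 2, a_1 = -2, a_2 = 6, a_3 = -1, a_4 = 0, a_5 = 3/20.

a_(n+2) = (-3n + 6) / ((n+1)(n+2)) * a_n; check: a_0 = 2, a_1 = -2, a_2 = 6, a_3 = -1, a_4 = 0, a_5 = 3/20


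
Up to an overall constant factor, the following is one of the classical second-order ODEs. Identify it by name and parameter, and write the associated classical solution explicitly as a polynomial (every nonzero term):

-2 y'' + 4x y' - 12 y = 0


All three coefficients share the factor -2; dividing through by -2 gives  y'' - 2x y' + 6 y = 0.
This matches the Hermite equation y'' - 2x y' + 2n y = 0 with 2n = 6, so n = 3; the polynomial solution is H_3(x).
With y = sum_k a_k x^k, matching x^k gives (k+2)(k+1) a_{k+2} = 2(k - n) a_k = 2(k - 3) a_k. The right side vanishes at k = 3, so the series with the parity of 3 terminates at degree 3.
Standard normalization: leading coefficient of H_n is 2^n, so a_3 = 2^3 = 8. Work downward with a_k = (k+1)(k+2) a_{k+2} / (2(k - n)):
  a_1 = (2)(3)(8) / (2(1 - 3)) = 48/(-4) = -12
Hence H_3(x) = 8 x^3 - 12 x.

H_3(x); series = 8 x^3 - 12 x


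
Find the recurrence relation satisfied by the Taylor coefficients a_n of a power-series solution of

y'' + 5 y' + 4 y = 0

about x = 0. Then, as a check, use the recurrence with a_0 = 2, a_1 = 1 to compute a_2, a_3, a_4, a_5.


Substitute y = sum_n a_n x^n.
y''(x) has coefficient (n+2)(n+1) a_{n+2} at x^n;
5 y'(x) has coefficient 5 (n+1) a_{n+1} at x^n;
4 y(x) has coefficient 4 a_n at x^n.
Matching x^n: (n+2)(n+1) a_{n+2} + 5 (n+1) a_{n+1} + 4 a_n = 0.
Thus a_{n+2} = [-5 (n+1) a_{n+1} - 4 a_n] / ((n+1)(n+2)).

Check with a_0 = 2, a_1 = 1 (apply the recurrence for n = 0, 1, 2, 3): a_0 = 2, a_1 = 1, a_2 = -13/2, a_3 = 61/6, a_4 = -253/24, a_5 = 1021/120.

a_(n+2) = [-5 (n+1) a_(n+1) - 4 a_n] / ((n+1)(n+2)); check: a_0 = 2, a_1 = 1, a_2 = -13/2, a_3 = 61/6, a_4 = -253/24, a_5 = 1021/120


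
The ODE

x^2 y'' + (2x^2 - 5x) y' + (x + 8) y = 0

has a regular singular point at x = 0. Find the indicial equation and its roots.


Divide by x^2 to reach normal form y'' + P_1(x) y' + P_2(x) y = 0 with P_1(x) = 2 - 5/x and P_2(x) = 1/x + 8/x^2.
x = 0 is a singular point because the y'-coefficient 2 - 5/x has a pole at x = 0 and the y-coefficient 1/x + 8/x^2 has a pole at x = 0.
It is a regular singular point because x P_1(x) = p(x) = 2x - 5 and x^2 P_2(x) = q(x) = x + 8 are polynomials, hence analytic at x = 0.
p(0) = -5,  q(0) = 8.
Indicial equation: r(r-1) + p(0) r + q(0) = 0, i.e. r^2 + (p(0) - 1) r + q(0) = 0, i.e. r^2 - 6 r + 8 = 0.
Discriminant: (-6)^2 - 4(8) = 4, so r = (6 ± 2)/2.
Solving: r_1 = 4, r_2 = 2.

indicial: r^2 - 6 r + 8 = 0; roots r_1 = 4, r_2 = 2


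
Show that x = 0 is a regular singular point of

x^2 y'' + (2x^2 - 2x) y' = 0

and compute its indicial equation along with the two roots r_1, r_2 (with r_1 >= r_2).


Divide by x^2 to reach normal form y'' + P_1(x) y' + P_2(x) y = 0 with P_1(x) = 2 - 2/x and P_2(x) = 0.
x = 0 is a singular point because the y'-coefficient 2 - 2/x has a pole at x = 0.
It is a regular singular point because x P_1(x) = p(x) = 2x - 2 and x^2 P_2(x) = q(x) = 0 are polynomials, hence analytic at x = 0.
p(0) = -2,  q(0) = 0.
Indicial equation: r(r-1) + p(0) r + q(0) = 0, i.e. r^2 + (p(0) - 1) r + q(0) = 0, i.e. r^2 - 3 r = 0.
Discriminant: (-3)^2 - 4(0) = 9, so r = (3 ± 3)/2.
Solving: r_1 = 3, r_2 = 0.

indicial: r^2 - 3 r = 0; roots r_1 = 3, r_2 = 0


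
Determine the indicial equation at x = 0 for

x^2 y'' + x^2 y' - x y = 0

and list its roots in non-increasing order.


Divide by x^2 to reach normal form y'' + P_1(x) y' + P_2(x) y = 0 with P_1(x) = 1 and P_2(x) = -1/x.
x = 0 is a singular point because the y-coefficient -1/x has a pole at x = 0.
It is a regular singular point because x P_1(x) = p(x) = x and x^2 P_2(x) = q(x) = -x are polynomials, hence analytic at x = 0.
p(0) = 0,  q(0) = 0.
Indicial equation: r(r-1) + p(0) r + q(0) = 0, i.e. r^2 + (p(0) - 1) r + q(0) = 0, i.e. r^2 - 1 r = 0.
Discriminant: (-1)^2 - 4(0) = 1, so r = (1 ± 1)/2.
Solving: r_1 = 1, r_2 = 0.

indicial: r^2 - 1 r = 0; roots r_1 = 1, r_2 = 0


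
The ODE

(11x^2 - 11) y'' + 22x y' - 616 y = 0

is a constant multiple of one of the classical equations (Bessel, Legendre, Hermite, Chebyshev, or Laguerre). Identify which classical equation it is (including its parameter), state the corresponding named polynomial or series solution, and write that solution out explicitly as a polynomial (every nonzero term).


All three coefficients share the factor -11; dividing through by -11 gives  (1 - x^2) y'' - 2x y' + 56 y = 0.
This matches the Legendre equation (1 - x^2) y'' - 2x y' + n(n+1) y = 0 (note the -2x y' term) with n(n+1) = 56, so n = 7; the polynomial solution is P_7(x).
With y = sum_k a_k x^k, matching x^k gives (k+2)(k+1) a_{k+2} = [k(k+1) - n(n+1)] a_k = (k - 7)(k + 8) a_k. The right side vanishes at k = 7, so the series with the parity of 7 terminates at degree 7.
Standard normalization (P_n(1) = 1): leading coefficient (2n)!/(2^n (n!)^2) = 87178291200/(128*25401600) = 429/16, so a_7 = 429/16. Work downward with a_k = (k+1)(k+2) a_{k+2} / ((k - 7)(k + 8)):
  a_5 = (6)(7)(429/16) / ((5 - 7)(5 + 8)) = (9009/8)/(-26) = -693/16
  a_3 = (4)(5)(-693/16) / ((3 - 7)(3 + 8)) = (-3465/4)/(-44) = 315/16
  a_1 = (2)(3)(315/16) / ((1 - 7)(1 + 8)) = (945/8)/(-54) = -35/16
Hence P_7(x) = 429 x^7/16 - 693 x^5/16 + 315 x^3/16 - 35 x/16.

P_7(x); series = 429 x^7/16 - 693 x^5/16 + 315 x^3/16 - 35 x/16


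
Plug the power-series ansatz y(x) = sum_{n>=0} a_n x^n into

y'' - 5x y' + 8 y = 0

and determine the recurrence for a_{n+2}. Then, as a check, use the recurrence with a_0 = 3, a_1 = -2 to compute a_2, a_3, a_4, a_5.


Substitute y = sum_n a_n x^n.
y''(x) has coefficient (n+2)(n+1) a_{n+2} at x^n;
-5 x y'(x) has coefficient -5 n a_n at x^n (shift);
8 y(x) has coefficient 8 a_n at x^n.
Matching x^n: (n+2)(n+1) a_{n+2} + (-5n + 8) a_n = 0.
Thus a_{n+2} = (5n - 8) / ((n+1)(n+2)) * a_n.

Check with a_0 = 3, a_1 = -2 (apply the recurrence for n = 0, 1, 2, 3): a_0 = 3, a_1 = -2, a_2 = -12, a_3 = 1, a_4 = -2, a_5 = 7/20.

a_(n+2) = (5n - 8) / ((n+1)(n+2)) * a_n; check: a_0 = 3, a_1 = -2, a_2 = -12, a_3 = 1, a_4 = -2, a_5 = 7/20


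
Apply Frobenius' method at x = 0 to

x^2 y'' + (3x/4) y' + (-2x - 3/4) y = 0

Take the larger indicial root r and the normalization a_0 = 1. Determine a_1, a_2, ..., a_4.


Write in Frobenius form y'' + (p(x)/x) y' + (q(x)/x^2) y = 0:
  p(x) = 3/4,  q(x) = -2x - 3/4.
Indicial equation: r(r-1) + (3/4) r + (-3/4) = 0 -> roots r_1 = 1, r_2 = -3/4.
Take r = r_1 = 1. Let y(x) = x^r sum_{n>=0} a_n x^n with a_0 = 1.
Substitute y = x^r sum a_n x^n and match x^{r+n}. The recurrence is
  D(n) a_n - 2 a_{n-1} = 0,  where D(n) = (r+n)(r+n-1) + (3/4)(r+n) + (-3/4).
  a_n = 2 / D(n) * a_{n-1}.
Since the indicial polynomial factors as (r - r_1)(r - r_2), D(n) = (r_1 + n - r_1)(r_1 + n - r_2) = n(n + 7/4).
Evaluating step by step (a_0 = 1):
  n = 1: D(1) = 1(1 + 7/4) = 11/4; numerator = 2(1) = 2; a_1 = (2)/(11/4) = 8/11
  n = 2: D(2) = 2(2 + 7/4) = 15/2; numerator = 2(8/11) = 16/11; a_2 = (16/11)/(15/2) = 32/165
  n = 3: D(3) = 3(3 + 7/4) = 57/4; numerator = 2(32/165) = 64/165; a_3 = (64/165)/(57/4) = 256/9405
  n = 4: D(4) = 4(4 + 7/4) = 23; numerator = 2(256/9405) = 512/9405; a_4 = (512/9405)/(23) = 512/216315

r = 1; a_0 = 1; a_1 = 8/11; a_2 = 32/165; a_3 = 256/9405; a_4 = 512/216315


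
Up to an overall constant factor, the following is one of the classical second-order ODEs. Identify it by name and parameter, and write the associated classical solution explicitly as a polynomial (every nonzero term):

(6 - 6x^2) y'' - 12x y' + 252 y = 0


All three coefficients share the factor 6; dividing through by 6 gives  (1 - x^2) y'' - 2x y' + 42 y = 0.
This matches the Legendre equation (1 - x^2) y'' - 2x y' + n(n+1) y = 0 (note the -2x y' term) with n(n+1) = 42, so n = 6; the polynomial solution is P_6(x).
With y = sum_k a_k x^k, matching x^k gives (k+2)(k+1) a_{k+2} = [k(k+1) - n(n+1)] a_k = (k - 6)(k + 7) a_k. The right side vanishes at k = 6, so the series with the parity of 6 terminates at degree 6.
Standard normalization (P_n(1) = 1): leading coefficient (2n)!/(2^n (n!)^2) = 479001600/(64*518400) = 231/16, so a_6 = 231/16. Work downward with a_k = (k+1)(k+2) a_{k+2} / ((k - 6)(k + 7)):
  a_4 = (5)(6)(231/16) / ((4 - 6)(4 + 7)) = (3465/8)/(-22) = -315/16
  a_2 = (3)(4)(-315/16) / ((2 - 6)(2 + 7)) = (-945/4)/(-36) = 105/16
  a_0 = (1)(2)(105/16) / ((0 - 6)(0 + 7)) = (105/8)/(-42) = -5/16
Hence P_6(x) = 231 x^6/16 - 315 x^4/16 + 105 x^2/16 - 5/16.

P_6(x); series = 231 x^6/16 - 315 x^4/16 + 105 x^2/16 - 5/16


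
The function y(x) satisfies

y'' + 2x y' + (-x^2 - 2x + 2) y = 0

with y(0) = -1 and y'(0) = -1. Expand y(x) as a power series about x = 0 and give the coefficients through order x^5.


Ansatz: y(x) = sum_{n>=0} a_n x^n, so y'(x) = sum_{n>=1} n a_n x^(n-1) and y''(x) = sum_{n>=2} n(n-1) a_n x^(n-2).
Substitute into P(x) y'' + Q(x) y' + R(x) y = 0 with P(x) = 1, Q(x) = 2x, R(x) = -x^2 - 2x + 2, and match powers of x.
Initial conditions: a_0 = -1, a_1 = -1.
Setting the coefficient of each power of x to zero and solving order by order (substituting the coefficients already found):
  x^0: 2 a_2 + 2 a_0 = 0  ->  2 a_2 = -2 a_0 = 2  ->  a_2 = 1
  x^1: 6 a_3 + 4 a_1 - 2 a_0 = 0  ->  6 a_3 = -4 a_1 + 2 a_0 = 2  ->  a_3 = 1/3
  x^2: 12 a_4 + 6 a_2 - 2 a_1 - a_0 = 0  ->  12 a_4 = -6 a_2 + 2 a_1 + a_0 = -9  ->  a_4 = -3/4
  x^3: 20 a_5 + 8 a_3 - 2 a_2 - a_1 = 0  ->  20 a_5 = -8 a_3 + 2 a_2 + a_1 = -5/3  ->  a_5 = -1/12
Truncated series: y(x) = -1 - x + x^2 + (1/3) x^3 - (3/4) x^4 - (1/12) x^5 + O(x^6).

a_0 = -1; a_1 = -1; a_2 = 1; a_3 = 1/3; a_4 = -3/4; a_5 = -1/12


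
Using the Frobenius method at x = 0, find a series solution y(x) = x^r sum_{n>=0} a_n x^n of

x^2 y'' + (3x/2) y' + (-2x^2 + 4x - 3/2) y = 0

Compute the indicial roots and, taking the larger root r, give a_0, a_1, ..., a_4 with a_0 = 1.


Write in Frobenius form y'' + (p(x)/x) y' + (q(x)/x^2) y = 0:
  p(x) = 3/2,  q(x) = -2x^2 + 4x - 3/2.
Indicial equation: r(r-1) + (3/2) r + (-3/2) = 0 -> roots r_1 = 1, r_2 = -3/2.
Take r = r_1 = 1. Let y(x) = x^r sum_{n>=0} a_n x^n with a_0 = 1.
Substitute y = x^r sum a_n x^n and match x^{r+n}. The recurrence is
  D(n) a_n + 4 a_{n-1} - 2 a_{n-2} = 0,  where D(n) = (r+n)(r+n-1) + (3/2)(r+n) + (-3/2).
  a_n = [-4 a_{n-1} + 2 a_{n-2}] / D(n).
Since the indicial polynomial factors as (r - r_1)(r - r_2), D(n) = (r_1 + n - r_1)(r_1 + n - r_2) = n(n + 5/2).
Evaluating step by step (a_0 = 1):
  n = 1: D(1) = 1(1 + 5/2) = 7/2; numerator = -4(1) = -4; a_1 = (-4)/(7/2) = -8/7
  n = 2: D(2) = 2(2 + 5/2) = 9; numerator = -4(-8/7) + 2(1) = 46/7; a_2 = (46/7)/(9) = 46/63
  n = 3: D(3) = 3(3 + 5/2) = 33/2; numerator = -4(46/63) + 2(-8/7) = -328/63; a_3 = (-328/63)/(33/2) = -656/2079
  n = 4: D(4) = 4(4 + 5/2) = 26; numerator = -4(-656/2079) + 2(46/63) = 5660/2079; a_4 = (5660/2079)/(26) = 2830/27027

r = 1; a_0 = 1; a_1 = -8/7; a_2 = 46/63; a_3 = -656/2079; a_4 = 2830/27027
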